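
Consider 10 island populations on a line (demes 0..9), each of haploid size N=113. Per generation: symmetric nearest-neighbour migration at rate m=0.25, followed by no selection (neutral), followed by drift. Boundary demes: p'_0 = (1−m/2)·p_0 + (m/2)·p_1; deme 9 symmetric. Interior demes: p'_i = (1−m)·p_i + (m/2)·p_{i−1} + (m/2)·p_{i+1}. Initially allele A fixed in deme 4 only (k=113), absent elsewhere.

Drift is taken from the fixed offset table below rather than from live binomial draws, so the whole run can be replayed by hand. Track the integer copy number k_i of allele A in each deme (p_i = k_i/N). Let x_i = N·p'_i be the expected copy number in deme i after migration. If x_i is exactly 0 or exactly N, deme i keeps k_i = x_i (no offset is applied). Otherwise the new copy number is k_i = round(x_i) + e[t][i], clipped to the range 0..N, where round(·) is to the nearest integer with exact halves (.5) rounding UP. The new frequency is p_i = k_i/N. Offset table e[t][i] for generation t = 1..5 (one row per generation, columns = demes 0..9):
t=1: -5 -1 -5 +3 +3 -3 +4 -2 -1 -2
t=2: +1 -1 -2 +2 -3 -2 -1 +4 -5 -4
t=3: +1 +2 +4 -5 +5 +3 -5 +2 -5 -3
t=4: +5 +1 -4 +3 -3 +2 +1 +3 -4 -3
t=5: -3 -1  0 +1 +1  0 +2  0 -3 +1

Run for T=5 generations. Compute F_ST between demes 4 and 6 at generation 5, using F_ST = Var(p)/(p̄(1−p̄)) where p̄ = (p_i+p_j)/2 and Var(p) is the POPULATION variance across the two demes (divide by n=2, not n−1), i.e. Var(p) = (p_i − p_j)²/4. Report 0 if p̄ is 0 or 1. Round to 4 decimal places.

0.1395

t=0: k=[0 0 0 0 113 0 0 0 0 0]
t=1: x=[0.0000 0.0000 0.0000 14.1250 84.7500 14.1250 0.0000 0.0000 0.0000 0.0000] k=[0 0 0 17 88 11 0 0 0 0]
t=2: x=[0.0000 0.0000 2.1250 23.7500 69.5000 19.2500 1.3750 0.0000 0.0000 0.0000] k=[0 0 0 26 67 17 0 0 0 0]
t=3: x=[0.0000 0.0000 3.2500 27.8750 55.6250 21.1250 2.1250 0.0000 0.0000 0.0000] k=[0 0 7 23 61 24 0 0 0 0]
t=4: x=[0.0000 0.8750 8.1250 25.7500 51.6250 25.6250 3.0000 0.0000 0.0000 0.0000] k=[0 2 4 29 49 28 4 0 0 0]
t=5: x=[0.2500 2.0000 6.8750 28.3750 43.8750 27.6250 6.5000 0.5000 0.0000 0.0000] k=[0 1 7 29 45 28 9 1 0 0]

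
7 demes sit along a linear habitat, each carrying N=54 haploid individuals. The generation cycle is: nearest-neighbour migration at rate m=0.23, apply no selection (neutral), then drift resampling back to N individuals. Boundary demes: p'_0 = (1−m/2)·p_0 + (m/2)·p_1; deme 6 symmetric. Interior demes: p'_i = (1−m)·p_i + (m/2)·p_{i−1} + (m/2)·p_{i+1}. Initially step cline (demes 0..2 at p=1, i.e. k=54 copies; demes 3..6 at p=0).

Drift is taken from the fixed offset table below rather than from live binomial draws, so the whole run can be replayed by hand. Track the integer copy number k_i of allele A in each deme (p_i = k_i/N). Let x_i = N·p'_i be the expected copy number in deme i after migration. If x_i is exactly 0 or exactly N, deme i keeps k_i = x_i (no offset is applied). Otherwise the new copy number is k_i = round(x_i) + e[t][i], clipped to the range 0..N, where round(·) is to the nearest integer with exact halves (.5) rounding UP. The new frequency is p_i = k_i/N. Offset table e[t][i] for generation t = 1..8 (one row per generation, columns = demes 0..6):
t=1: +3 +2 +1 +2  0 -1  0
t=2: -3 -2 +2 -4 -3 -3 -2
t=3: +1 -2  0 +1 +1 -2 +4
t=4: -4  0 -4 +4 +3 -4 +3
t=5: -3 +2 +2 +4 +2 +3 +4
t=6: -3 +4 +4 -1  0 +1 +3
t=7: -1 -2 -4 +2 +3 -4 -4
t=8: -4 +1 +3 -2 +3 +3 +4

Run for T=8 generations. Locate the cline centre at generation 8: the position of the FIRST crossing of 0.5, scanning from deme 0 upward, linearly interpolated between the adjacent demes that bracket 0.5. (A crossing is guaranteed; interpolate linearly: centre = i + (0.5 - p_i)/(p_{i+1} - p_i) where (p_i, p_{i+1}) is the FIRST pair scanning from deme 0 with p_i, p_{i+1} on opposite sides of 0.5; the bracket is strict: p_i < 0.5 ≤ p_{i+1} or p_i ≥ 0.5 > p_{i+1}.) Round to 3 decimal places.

t=0: k=[54 54 54 0 0 0 0]
t=1: x=[54.0000 54.0000 47.7900 6.2100 0.0000 0.0000 0.0000] k=[54 54 49 8 0 0 0]
t=2: x=[54.0000 53.4250 44.8600 11.7950 0.9200 0.0000 0.0000] k=[54 51 47 8 0 0 0]
t=3: x=[53.6550 50.8850 42.9750 11.5650 0.9200 0.0000 0.0000] k=[54 49 43 13 2 0 0]
t=4: x=[53.4250 48.8850 40.2400 15.1850 3.0350 0.2300 0.0000] k=[49 49 36 19 6 0 0]
t=5: x=[49.0000 47.5050 35.5400 19.4600 6.8050 0.6900 0.0000] k=[46 50 38 23 9 4 0]
t=6: x=[46.4600 48.1600 37.6550 23.1150 10.0350 4.1150 0.4600] k=[43 52 42 22 10 5 3]
t=7: x=[44.0350 49.8150 40.8500 22.9200 10.8050 5.3450 3.2300] k=[43 48 37 25 14 1 0]
t=8: x=[43.5750 46.1600 36.8850 25.1150 13.7700 2.3800 0.1150] k=[40 47 40 23 17 5 4]

2.765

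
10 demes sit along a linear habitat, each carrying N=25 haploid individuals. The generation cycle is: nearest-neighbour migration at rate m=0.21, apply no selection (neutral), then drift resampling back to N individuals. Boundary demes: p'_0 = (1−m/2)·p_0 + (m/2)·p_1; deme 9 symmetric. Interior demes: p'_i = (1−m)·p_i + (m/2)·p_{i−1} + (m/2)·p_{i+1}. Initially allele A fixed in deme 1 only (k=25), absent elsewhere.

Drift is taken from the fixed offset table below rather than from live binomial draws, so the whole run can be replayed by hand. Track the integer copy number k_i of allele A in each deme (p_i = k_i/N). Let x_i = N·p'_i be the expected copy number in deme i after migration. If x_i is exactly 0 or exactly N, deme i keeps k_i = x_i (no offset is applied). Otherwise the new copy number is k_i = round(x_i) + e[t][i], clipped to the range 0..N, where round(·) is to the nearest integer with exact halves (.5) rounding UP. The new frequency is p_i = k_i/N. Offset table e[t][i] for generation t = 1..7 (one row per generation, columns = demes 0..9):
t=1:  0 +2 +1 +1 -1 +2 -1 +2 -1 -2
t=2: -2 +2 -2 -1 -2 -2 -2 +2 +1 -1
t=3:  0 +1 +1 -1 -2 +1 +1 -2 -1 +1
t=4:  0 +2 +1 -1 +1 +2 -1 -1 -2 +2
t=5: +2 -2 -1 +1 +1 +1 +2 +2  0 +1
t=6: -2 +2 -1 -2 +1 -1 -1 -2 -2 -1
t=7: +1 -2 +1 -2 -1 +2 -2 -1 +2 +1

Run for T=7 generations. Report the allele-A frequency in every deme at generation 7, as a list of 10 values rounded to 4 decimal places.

[0.3600, 0.4000, 0.2400, 0.0000, 0.0000, 0.0800, 0.0000, 0.0000, 0.0000, 0.0000]

t=0: k=[0 25 0 0 0 0 0 0 0 0]
t=1: x=[2.6250 19.7500 2.6250 0.0000 0.0000 0.0000 0.0000 0.0000 0.0000 0.0000] k=[3 22 4 0 0 0 0 0 0 0]
t=2: x=[4.9950 18.1150 5.4700 0.4200 0.0000 0.0000 0.0000 0.0000 0.0000 0.0000] k=[3 20 3 0 0 0 0 0 0 0]
t=3: x=[4.7850 16.4300 4.4700 0.3150 0.0000 0.0000 0.0000 0.0000 0.0000 0.0000] k=[5 17 5 0 0 0 0 0 0 0]
t=4: x=[6.2600 14.4800 5.7350 0.5250 0.0000 0.0000 0.0000 0.0000 0.0000 0.0000] k=[6 16 7 0 0 0 0 0 0 0]
t=5: x=[7.0500 14.0050 7.2100 0.7350 0.0000 0.0000 0.0000 0.0000 0.0000 0.0000] k=[9 12 6 2 0 0 0 0 0 0]
t=6: x=[9.3150 11.0550 6.2100 2.2100 0.2100 0.0000 0.0000 0.0000 0.0000 0.0000] k=[7 13 5 0 1 0 0 0 0 0]
t=7: x=[7.6300 11.5300 5.3150 0.6300 0.7900 0.1050 0.0000 0.0000 0.0000 0.0000] k=[9 10 6 0 0 2 0 0 0 0]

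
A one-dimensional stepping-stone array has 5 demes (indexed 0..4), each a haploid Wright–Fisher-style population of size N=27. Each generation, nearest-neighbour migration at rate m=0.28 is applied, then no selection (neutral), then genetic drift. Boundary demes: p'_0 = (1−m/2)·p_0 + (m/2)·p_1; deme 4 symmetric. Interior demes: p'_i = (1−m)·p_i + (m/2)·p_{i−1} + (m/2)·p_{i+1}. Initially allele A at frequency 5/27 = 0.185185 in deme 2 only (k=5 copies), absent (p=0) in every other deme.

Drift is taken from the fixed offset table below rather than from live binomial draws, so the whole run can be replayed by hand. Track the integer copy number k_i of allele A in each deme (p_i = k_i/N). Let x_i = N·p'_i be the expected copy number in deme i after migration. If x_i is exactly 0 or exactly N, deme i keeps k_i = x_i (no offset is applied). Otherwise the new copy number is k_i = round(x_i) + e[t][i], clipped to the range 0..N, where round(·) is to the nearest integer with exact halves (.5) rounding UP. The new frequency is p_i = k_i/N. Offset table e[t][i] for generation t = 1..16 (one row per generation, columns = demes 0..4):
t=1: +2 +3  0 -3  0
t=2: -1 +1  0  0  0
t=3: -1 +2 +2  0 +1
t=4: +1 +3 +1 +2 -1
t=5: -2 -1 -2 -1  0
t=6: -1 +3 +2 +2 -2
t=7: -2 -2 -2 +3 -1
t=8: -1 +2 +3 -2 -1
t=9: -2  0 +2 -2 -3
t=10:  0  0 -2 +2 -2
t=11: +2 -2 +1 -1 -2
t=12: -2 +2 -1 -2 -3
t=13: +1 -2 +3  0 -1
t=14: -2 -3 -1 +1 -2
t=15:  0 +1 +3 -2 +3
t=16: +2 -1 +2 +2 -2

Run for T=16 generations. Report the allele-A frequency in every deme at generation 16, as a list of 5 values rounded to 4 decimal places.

[0.1111, 0.0370, 0.2593, 0.1481, 0.0370]

t=0: k=[0 0 5 0 0]
t=1: x=[0.0000 0.7000 3.6000 0.7000 0.0000] k=[0 4 4 0 0]
t=2: x=[0.5600 3.4400 3.4400 0.5600 0.0000] k=[0 4 3 1 0]
t=3: x=[0.5600 3.3000 2.8600 1.1400 0.1400] k=[0 5 5 1 1]
t=4: x=[0.7000 4.3000 4.4400 1.5600 1.0000] k=[2 7 5 4 0]
t=5: x=[2.7000 6.0200 5.1400 3.5800 0.5600] k=[1 5 3 3 1]
t=6: x=[1.5600 4.1600 3.2800 2.7200 1.2800] k=[1 7 5 5 0]
t=7: x=[1.8400 5.8800 5.2800 4.3000 0.7000] k=[0 4 3 7 0]
t=8: x=[0.5600 3.3000 3.7000 5.4600 0.9800] k=[0 5 7 3 0]
t=9: x=[0.7000 4.5800 6.1600 3.1400 0.4200] k=[0 5 8 1 0]
t=10: x=[0.7000 4.7200 6.6000 1.8400 0.1400] k=[1 5 5 4 0]
t=11: x=[1.5600 4.4400 4.8600 3.5800 0.5600] k=[4 2 6 3 0]
t=12: x=[3.7200 2.8400 5.0200 3.0000 0.4200] k=[2 5 4 1 0]
t=13: x=[2.4200 4.4400 3.7200 1.2800 0.1400] k=[3 2 7 1 0]
t=14: x=[2.8600 2.8400 5.4600 1.7000 0.1400] k=[1 0 4 3 0]
t=15: x=[0.8600 0.7000 3.3000 2.7200 0.4200] k=[1 2 6 1 3]
t=16: x=[1.1400 2.4200 4.7400 1.9800 2.7200] k=[3 1 7 4 1]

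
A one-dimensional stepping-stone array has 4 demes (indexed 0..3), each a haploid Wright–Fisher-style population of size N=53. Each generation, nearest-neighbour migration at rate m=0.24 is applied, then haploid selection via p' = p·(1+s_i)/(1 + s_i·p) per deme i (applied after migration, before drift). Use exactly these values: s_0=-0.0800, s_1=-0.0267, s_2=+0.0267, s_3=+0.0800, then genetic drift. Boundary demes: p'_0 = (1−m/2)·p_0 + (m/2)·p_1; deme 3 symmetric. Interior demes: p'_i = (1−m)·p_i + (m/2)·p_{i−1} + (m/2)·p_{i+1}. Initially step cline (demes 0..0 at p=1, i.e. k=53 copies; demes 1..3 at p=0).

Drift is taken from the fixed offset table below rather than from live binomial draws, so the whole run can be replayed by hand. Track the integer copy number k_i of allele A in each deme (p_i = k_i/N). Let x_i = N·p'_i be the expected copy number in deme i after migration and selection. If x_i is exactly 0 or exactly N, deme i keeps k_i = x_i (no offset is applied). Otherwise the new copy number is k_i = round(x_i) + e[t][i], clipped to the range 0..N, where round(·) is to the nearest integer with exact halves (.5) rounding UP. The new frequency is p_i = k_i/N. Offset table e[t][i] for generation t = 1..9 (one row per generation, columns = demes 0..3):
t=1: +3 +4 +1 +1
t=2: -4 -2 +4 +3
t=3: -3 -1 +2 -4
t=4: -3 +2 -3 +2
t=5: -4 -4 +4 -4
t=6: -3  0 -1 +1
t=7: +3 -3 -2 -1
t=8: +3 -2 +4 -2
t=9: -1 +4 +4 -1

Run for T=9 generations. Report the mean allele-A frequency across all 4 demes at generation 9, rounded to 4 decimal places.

t=0: k=[53 0 0 0]
t=1: x=[46.1583 6.2101 0.0000 0.0000] k=[49 10 0 0]
t=2: x=[43.6977 13.2098 1.2313 0.0000] k=[40 11 5 0]
t=3: x=[35.5585 13.4861 5.2432 0.6474] k=[33 12 7 0]
t=4: x=[29.3939 13.6440 6.9169 0.9061] k=[26 16 4 3]
t=5: x=[23.7033 15.4620 5.4474 3.3538] k=[20 11 9 0]
t=6: x=[17.9181 11.5930 8.3436 1.1645] k=[15 12 7 2]
t=7: x=[13.7732 11.5142 7.1616 2.7970] k=[17 9 5 2]
t=8: x=[15.1229 9.2712 5.2432 2.5398] k=[18 7 9 1]
t=9: x=[15.7419 8.3675 7.9769 2.1106] k=[15 12 12 1]

0.1887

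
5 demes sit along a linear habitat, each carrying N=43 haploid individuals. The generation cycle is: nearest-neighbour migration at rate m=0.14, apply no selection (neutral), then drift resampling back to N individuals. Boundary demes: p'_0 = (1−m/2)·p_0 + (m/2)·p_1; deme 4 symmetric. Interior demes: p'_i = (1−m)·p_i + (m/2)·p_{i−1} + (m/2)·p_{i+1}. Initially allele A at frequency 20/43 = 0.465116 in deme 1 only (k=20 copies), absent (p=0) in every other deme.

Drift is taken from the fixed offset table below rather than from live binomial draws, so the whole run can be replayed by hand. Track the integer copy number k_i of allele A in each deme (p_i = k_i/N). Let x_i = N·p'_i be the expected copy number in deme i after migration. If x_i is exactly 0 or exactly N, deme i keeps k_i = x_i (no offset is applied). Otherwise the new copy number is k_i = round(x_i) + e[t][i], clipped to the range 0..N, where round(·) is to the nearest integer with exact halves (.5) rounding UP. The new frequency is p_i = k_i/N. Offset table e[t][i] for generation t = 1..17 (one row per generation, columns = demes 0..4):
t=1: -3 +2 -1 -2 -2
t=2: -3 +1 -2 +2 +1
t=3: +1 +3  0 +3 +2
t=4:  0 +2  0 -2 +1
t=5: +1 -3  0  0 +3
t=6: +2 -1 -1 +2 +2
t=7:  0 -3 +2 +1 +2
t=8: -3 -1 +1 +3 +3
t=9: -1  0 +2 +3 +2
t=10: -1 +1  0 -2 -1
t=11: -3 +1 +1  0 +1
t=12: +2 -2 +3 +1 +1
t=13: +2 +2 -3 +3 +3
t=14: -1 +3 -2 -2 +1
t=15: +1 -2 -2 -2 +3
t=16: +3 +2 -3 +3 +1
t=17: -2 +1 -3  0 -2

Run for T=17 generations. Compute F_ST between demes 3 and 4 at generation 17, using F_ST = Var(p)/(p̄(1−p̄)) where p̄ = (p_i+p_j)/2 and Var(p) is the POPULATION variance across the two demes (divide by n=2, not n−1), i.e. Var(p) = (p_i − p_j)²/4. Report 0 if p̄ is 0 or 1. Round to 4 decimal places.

t=0: k=[0 20 0 0 0]
t=1: x=[1.4000 17.2000 1.4000 0.0000 0.0000] k=[0 19 0 0 0]
t=2: x=[1.3300 16.3400 1.3300 0.0000 0.0000] k=[0 17 0 0 0]
t=3: x=[1.1900 14.6200 1.1900 0.0000 0.0000] k=[2 18 1 0 0]
t=4: x=[3.1200 15.6900 2.1200 0.0700 0.0000] k=[3 18 2 0 0]
t=5: x=[4.0500 15.8300 2.9800 0.1400 0.0000] k=[5 13 3 0 0]
t=6: x=[5.5600 11.7400 3.4900 0.2100 0.0000] k=[8 11 2 2 0]
t=7: x=[8.2100 10.1600 2.6300 1.8600 0.1400] k=[8 7 5 3 2]
t=8: x=[7.9300 6.9300 5.0000 3.0700 2.0700] k=[5 6 6 6 5]
t=9: x=[5.0700 5.9300 6.0000 5.9300 5.0700] k=[4 6 8 9 7]
t=10: x=[4.1400 6.0000 7.9300 8.7900 7.1400] k=[3 7 8 7 6]
t=11: x=[3.2800 6.7900 7.8600 7.0000 6.0700] k=[0 8 9 7 7]
t=12: x=[0.5600 7.5100 8.7900 7.1400 7.0000] k=[3 6 12 8 8]
t=13: x=[3.2100 6.2100 11.3000 8.2800 8.0000] k=[5 8 8 11 11]
t=14: x=[5.2100 7.7900 8.2100 10.7900 11.0000] k=[4 11 6 9 12]
t=15: x=[4.4900 10.1600 6.5600 9.0000 11.7900] k=[5 8 5 7 15]
t=16: x=[5.2100 7.5800 5.3500 7.4200 14.4400] k=[8 10 2 10 15]
t=17: x=[8.1400 9.3000 3.1200 9.7900 14.6500] k=[6 10 0 10 13]

0.0062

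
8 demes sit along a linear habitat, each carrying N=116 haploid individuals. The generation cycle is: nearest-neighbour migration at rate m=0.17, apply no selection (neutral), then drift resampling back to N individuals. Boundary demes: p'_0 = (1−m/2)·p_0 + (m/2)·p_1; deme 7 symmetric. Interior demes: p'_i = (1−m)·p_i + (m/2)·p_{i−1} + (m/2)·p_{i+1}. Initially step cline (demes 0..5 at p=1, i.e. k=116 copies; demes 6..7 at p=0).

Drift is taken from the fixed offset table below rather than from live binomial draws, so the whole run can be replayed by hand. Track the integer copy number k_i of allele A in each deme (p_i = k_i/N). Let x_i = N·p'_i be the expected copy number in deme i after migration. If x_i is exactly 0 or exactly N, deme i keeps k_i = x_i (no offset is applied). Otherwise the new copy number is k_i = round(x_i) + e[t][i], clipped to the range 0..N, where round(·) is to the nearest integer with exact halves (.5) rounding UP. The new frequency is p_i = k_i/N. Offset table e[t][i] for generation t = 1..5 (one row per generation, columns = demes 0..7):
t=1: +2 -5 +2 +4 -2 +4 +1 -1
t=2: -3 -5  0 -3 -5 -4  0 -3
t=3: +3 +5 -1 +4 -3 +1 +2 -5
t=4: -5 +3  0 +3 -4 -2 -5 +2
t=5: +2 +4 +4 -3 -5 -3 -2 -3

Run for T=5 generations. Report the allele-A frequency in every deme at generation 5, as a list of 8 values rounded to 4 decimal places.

t=0: k=[116 116 116 116 116 116 0 0]
t=1: x=[116.0000 116.0000 116.0000 116.0000 116.0000 106.1400 9.8600 0.0000] k=[116 116 116 116 116 110 11 0]
t=2: x=[116.0000 116.0000 116.0000 116.0000 115.4900 102.0950 18.4800 0.9350] k=[116 116 116 116 110 98 18 0]
t=3: x=[116.0000 116.0000 116.0000 115.4900 109.4900 92.2200 23.2700 1.5300] k=[116 116 116 116 106 93 25 0]
t=4: x=[116.0000 116.0000 116.0000 115.1500 105.7450 88.3250 28.6550 2.1250] k=[116 116 116 116 102 86 24 4]
t=5: x=[116.0000 116.0000 116.0000 114.8100 101.8300 82.0900 27.5700 5.7000] k=[116 116 116 112 97 79 26 3]

[1.0000, 1.0000, 1.0000, 0.9655, 0.8362, 0.6810, 0.2241, 0.0259]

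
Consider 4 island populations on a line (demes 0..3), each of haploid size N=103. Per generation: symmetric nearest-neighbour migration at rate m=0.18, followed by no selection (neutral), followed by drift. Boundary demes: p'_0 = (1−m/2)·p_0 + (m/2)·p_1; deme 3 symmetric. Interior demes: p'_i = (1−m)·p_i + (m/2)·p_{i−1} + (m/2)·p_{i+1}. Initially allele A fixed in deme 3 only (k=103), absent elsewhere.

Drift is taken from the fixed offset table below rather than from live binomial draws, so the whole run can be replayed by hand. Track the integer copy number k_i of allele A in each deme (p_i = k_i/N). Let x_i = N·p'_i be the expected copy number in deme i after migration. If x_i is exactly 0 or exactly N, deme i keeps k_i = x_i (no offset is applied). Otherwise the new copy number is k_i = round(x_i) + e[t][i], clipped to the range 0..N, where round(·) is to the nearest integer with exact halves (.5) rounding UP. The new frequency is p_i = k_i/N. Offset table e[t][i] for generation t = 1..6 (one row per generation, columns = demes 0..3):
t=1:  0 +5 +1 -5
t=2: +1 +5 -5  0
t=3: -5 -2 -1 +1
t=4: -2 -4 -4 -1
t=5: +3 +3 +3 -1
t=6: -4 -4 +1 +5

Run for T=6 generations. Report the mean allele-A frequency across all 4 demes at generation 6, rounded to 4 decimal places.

t=0: k=[0 0 0 103]
t=1: x=[0.0000 0.0000 9.2700 93.7300] k=[0 0 10 89]
t=2: x=[0.0000 0.9000 16.2100 81.8900] k=[0 6 11 82]
t=3: x=[0.5400 5.9100 16.9400 75.6100] k=[0 4 16 77]
t=4: x=[0.3600 4.7200 20.4100 71.5100] k=[0 1 16 71]
t=5: x=[0.0900 2.2600 19.6000 66.0500] k=[3 5 23 65]
t=6: x=[3.1800 6.4400 25.1600 61.2200] k=[0 2 26 66]

0.2282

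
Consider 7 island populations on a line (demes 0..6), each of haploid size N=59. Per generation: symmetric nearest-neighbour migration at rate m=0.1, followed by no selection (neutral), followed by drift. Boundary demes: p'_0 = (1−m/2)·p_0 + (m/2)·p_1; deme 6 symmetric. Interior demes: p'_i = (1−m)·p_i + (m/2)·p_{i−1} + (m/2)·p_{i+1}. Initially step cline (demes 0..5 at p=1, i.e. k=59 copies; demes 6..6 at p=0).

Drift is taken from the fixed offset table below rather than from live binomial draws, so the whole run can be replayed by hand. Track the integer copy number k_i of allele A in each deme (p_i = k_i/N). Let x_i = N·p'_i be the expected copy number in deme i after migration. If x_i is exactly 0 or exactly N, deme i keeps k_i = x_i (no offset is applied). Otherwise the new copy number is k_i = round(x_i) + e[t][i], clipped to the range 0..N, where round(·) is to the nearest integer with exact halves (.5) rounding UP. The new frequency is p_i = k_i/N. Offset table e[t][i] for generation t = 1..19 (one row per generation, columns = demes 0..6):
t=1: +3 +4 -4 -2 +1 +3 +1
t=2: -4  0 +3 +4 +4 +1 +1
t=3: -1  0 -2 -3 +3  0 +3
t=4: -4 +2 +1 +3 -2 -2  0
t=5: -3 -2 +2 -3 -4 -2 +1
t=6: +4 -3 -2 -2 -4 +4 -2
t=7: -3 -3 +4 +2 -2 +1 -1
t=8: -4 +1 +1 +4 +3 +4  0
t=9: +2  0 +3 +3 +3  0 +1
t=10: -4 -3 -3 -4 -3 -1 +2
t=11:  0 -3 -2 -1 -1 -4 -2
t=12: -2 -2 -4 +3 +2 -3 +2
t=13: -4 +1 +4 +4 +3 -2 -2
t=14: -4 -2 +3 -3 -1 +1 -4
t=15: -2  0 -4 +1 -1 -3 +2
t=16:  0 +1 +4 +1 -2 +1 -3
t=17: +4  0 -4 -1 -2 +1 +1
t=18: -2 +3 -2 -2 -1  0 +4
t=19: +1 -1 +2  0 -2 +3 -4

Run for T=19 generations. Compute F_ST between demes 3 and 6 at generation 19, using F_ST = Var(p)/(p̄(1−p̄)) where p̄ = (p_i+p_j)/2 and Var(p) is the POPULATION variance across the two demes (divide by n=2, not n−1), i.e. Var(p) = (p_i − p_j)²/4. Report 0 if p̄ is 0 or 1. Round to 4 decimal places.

0.2085

t=0: k=[59 59 59 59 59 59 0]
t=1: x=[59.0000 59.0000 59.0000 59.0000 59.0000 56.0500 2.9500] k=[59 59 59 59 59 59 4]
t=2: x=[59.0000 59.0000 59.0000 59.0000 59.0000 56.2500 6.7500] k=[59 59 59 59 59 57 8]
t=3: x=[59.0000 59.0000 59.0000 59.0000 58.9000 54.6500 10.4500] k=[59 59 59 59 59 55 13]
t=4: x=[59.0000 59.0000 59.0000 59.0000 58.8000 53.1000 15.1000] k=[59 59 59 59 57 51 15]
t=5: x=[59.0000 59.0000 59.0000 58.9000 56.8000 49.5000 16.8000] k=[59 59 59 56 53 48 18]
t=6: x=[59.0000 59.0000 58.8500 56.0000 52.9000 46.7500 19.5000] k=[59 59 57 54 49 51 18]
t=7: x=[59.0000 58.9000 56.9500 53.9000 49.3500 49.2500 19.6500] k=[59 56 59 56 47 50 19]
t=8: x=[58.8500 56.3000 58.7000 55.7000 47.6000 48.3000 20.5500] k=[55 57 59 59 51 52 21]
t=9: x=[55.1000 57.0000 58.9000 58.6000 51.4500 50.4000 22.5500] k=[57 57 59 59 54 50 24]
t=10: x=[57.0000 57.1000 58.9000 58.7500 54.0500 48.9000 25.3000] k=[53 54 56 55 51 48 27]
t=11: x=[53.0500 54.0500 55.8500 54.8500 51.0500 47.1000 28.0500] k=[53 51 54 54 50 43 26]
t=12: x=[52.9000 51.2500 53.8500 53.8000 49.8500 42.5000 26.8500] k=[51 49 50 57 52 40 29]
t=13: x=[50.9000 49.1500 50.3000 56.4000 51.6500 40.0500 29.5500] k=[47 50 54 59 55 38 28]
t=14: x=[47.1500 50.0500 54.0500 58.5500 54.3500 38.3500 28.5000] k=[43 48 57 56 53 39 25]
t=15: x=[43.2500 48.2000 56.5000 55.9000 52.4500 39.0000 25.7000] k=[41 48 53 57 51 36 28]
t=16: x=[41.3500 47.9000 52.9500 56.5000 50.5500 36.3500 28.4000] k=[41 49 57 58 49 37 25]
t=17: x=[41.4000 49.0000 56.6500 57.5000 48.8500 37.0000 25.6000] k=[45 49 53 57 47 38 27]
t=18: x=[45.2000 49.0000 53.0000 56.3000 47.0500 37.9000 27.5500] k=[43 52 51 54 46 38 32]
t=19: x=[43.4500 51.5000 51.2000 53.4500 46.0000 38.1000 32.3000] k=[44 51 53 53 44 41 28]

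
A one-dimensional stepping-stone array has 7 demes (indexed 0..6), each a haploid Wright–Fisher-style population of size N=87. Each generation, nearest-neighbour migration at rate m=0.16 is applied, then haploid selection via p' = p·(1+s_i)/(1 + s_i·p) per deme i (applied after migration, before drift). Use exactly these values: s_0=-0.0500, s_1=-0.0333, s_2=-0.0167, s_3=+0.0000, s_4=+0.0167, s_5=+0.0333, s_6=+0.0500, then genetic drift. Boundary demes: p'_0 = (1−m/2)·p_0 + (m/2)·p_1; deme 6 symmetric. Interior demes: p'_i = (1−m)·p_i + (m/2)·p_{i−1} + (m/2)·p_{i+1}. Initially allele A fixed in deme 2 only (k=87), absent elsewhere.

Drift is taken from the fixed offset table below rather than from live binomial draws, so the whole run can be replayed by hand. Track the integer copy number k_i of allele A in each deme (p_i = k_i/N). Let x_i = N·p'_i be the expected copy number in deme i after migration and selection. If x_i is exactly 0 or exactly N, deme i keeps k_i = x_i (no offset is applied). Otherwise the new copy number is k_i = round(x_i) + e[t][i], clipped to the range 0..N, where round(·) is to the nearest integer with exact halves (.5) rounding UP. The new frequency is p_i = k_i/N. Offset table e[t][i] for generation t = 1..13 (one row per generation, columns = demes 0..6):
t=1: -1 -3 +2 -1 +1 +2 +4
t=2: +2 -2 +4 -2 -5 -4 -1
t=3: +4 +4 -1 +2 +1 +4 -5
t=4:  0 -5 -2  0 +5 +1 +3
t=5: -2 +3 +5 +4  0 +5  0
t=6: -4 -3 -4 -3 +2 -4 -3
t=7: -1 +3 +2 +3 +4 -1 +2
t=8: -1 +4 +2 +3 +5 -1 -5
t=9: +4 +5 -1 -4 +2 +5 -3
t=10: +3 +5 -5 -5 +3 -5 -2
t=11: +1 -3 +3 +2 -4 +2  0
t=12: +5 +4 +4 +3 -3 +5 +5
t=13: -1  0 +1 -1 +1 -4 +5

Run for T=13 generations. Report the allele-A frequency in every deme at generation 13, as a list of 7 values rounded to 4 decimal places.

t=0: k=[0 0 87 0 0 0 0]
t=1: x=[0.0000 6.7462 72.8820 6.9600 0.0000 0.0000 0.0000] k=[0 4 75 6 0 0 0]
t=2: x=[0.3041 9.0808 63.5124 11.0400 0.4880 0.0000 0.0000] k=[2 7 68 9 0 0 0]
t=3: x=[2.2831 11.1467 58.0758 13.0000 0.7319 0.0000 0.0000] k=[6 15 57 15 2 0 0]
t=4: x=[6.4088 17.1685 49.9221 17.3200 2.9265 0.1653 0.0000] k=[6 12 48 17 8 1 0]
t=5: x=[6.1790 13.9976 42.2739 18.7600 8.2833 1.5284 0.0840] k=[4 17 47 23 8 7 0]
t=6: x=[4.8019 17.8742 42.3139 23.7200 9.2561 6.7203 0.5878] k=[1 15 38 21 11 3 0]
t=7: x=[2.0165 15.2885 34.4490 21.5600 11.3221 3.5087 0.2520] k=[1 18 36 25 15 3 2]
t=8: x=[2.2450 17.5997 33.3330 25.0800 15.0450 4.0033 2.1814] k=[1 22 35 28 20 3 0]
t=9: x=[2.5499 20.8189 33.0541 27.9200 19.5297 4.2505 0.2520] k=[7 26 32 24 22 9 0]
t=10: x=[8.1338 24.3616 30.5454 24.4800 21.3860 9.5961 0.7557] k=[11 29 26 19 24 5 0]
t=11: x=[11.9031 26.6893 25.3762 19.9600 22.3540 6.3090 0.4199] k=[13 24 28 22 18 8 0]
t=12: x=[13.2920 22.8646 26.8861 22.1600 17.7529 8.4055 0.6718] k=[18 27 31 25 15 13 6]
t=13: x=[17.9774 25.9787 29.8688 24.6800 15.8536 12.9571 6.8621] k=[17 26 31 24 17 9 12]

[0.1954, 0.2989, 0.3563, 0.2759, 0.1954, 0.1034, 0.1379]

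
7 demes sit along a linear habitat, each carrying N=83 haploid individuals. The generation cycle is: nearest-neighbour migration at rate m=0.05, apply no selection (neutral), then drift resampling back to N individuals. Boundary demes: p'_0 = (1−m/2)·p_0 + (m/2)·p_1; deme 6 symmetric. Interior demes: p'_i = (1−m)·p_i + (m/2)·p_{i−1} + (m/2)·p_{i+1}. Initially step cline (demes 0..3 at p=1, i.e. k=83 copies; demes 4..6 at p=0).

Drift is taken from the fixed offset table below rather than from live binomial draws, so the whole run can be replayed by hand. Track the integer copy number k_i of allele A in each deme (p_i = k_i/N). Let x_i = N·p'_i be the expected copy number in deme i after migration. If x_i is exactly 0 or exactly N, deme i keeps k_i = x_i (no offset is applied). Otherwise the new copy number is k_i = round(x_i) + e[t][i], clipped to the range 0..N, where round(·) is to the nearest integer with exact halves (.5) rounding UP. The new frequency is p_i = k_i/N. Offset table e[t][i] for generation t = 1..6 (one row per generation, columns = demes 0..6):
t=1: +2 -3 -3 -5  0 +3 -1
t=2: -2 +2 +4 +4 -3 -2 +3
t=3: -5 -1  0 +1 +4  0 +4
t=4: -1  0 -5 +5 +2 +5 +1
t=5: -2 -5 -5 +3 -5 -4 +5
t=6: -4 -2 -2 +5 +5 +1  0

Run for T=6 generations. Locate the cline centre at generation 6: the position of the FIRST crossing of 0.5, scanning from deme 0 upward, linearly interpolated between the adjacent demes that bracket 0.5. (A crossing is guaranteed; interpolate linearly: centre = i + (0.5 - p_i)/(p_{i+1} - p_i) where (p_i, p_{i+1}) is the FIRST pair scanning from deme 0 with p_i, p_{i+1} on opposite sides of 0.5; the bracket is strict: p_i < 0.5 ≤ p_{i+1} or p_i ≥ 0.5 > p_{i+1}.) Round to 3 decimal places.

t=0: k=[83 83 83 83 0 0 0]
t=1: x=[83.0000 83.0000 83.0000 80.9250 2.0750 0.0000 0.0000] k=[83 83 83 76 2 0 0]
t=2: x=[83.0000 83.0000 82.8250 74.3250 3.8000 0.0500 0.0000] k=[83 83 83 78 1 0 0]
t=3: x=[83.0000 83.0000 82.8750 76.2000 2.9000 0.0250 0.0000] k=[83 83 83 77 7 0 0]
t=4: x=[83.0000 83.0000 82.8500 75.4000 8.5750 0.1750 0.0000] k=[83 83 78 80 11 5 0]
t=5: x=[83.0000 82.8750 78.1750 78.2250 12.5750 5.0250 0.1250] k=[83 78 73 81 8 1 5]
t=6: x=[82.8750 78.0000 73.3250 78.9750 9.6500 1.2750 4.9000] k=[79 76 71 83 15 2 5]

3.610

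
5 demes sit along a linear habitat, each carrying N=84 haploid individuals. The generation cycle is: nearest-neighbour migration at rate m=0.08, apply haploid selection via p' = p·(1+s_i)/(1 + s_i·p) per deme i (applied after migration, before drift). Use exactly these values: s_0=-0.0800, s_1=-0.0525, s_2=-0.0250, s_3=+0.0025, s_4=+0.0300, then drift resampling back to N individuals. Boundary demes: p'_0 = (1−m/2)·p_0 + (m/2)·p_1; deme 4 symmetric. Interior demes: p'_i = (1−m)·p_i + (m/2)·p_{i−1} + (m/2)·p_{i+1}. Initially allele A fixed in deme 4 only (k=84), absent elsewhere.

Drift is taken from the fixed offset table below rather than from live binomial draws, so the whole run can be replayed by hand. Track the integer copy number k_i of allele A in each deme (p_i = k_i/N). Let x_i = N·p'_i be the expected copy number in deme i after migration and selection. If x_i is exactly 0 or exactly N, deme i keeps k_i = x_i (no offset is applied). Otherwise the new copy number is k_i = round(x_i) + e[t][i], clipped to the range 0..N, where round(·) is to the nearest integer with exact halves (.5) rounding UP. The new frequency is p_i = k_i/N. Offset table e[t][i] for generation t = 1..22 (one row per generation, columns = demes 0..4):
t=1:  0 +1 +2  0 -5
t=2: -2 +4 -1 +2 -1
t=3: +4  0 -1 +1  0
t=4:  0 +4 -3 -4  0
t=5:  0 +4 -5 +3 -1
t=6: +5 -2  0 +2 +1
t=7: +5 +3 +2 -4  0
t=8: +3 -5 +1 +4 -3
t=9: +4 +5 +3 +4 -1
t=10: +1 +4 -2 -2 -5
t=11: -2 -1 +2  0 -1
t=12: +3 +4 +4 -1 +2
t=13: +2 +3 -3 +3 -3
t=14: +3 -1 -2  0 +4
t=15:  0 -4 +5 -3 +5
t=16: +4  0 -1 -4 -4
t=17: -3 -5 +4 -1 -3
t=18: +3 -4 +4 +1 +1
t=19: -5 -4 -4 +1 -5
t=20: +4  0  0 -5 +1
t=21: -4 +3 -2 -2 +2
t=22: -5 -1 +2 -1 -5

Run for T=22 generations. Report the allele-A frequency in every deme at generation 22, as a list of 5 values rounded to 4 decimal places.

[0.0000, 0.0476, 0.1667, 0.2381, 0.5000]

t=0: k=[0 0 0 0 84]
t=1: x=[0.0000 0.0000 0.0000 3.3681 80.7341] k=[0 0 0 3 76]
t=2: x=[0.0000 0.0000 0.1170 5.8135 73.3578] k=[0 0 0 8 72]
t=3: x=[0.0000 0.0000 0.3120 10.2625 69.7923] k=[0 0 0 11 70]
t=4: x=[0.0000 0.0000 0.4291 12.9473 68.0259] k=[0 0 0 9 68]
t=5: x=[0.0000 0.0000 0.3510 11.0239 66.0606] k=[0 0 0 14 65]
t=6: x=[0.0000 0.0000 0.5461 15.5116 63.4227] k=[0 0 1 18 64]
t=7: x=[0.0000 0.0379 1.5998 19.1970 62.6343] k=[0 3 4 15 63]
t=8: x=[0.1104 2.7718 4.2956 16.5131 61.5693] k=[3 0 5 21 59]
t=9: x=[2.6569 0.3033 5.3126 21.9204 58.0135] k=[7 5 8 26 57]
t=10: x=[6.4086 4.9431 8.4065 26.5653 56.3114] k=[7 9 6 25 51]
t=11: x=[6.5578 8.3841 6.7218 25.3241 50.5567] k=[5 7 9 25 50]
t=12: x=[4.6963 6.6616 9.3476 25.4042 49.6020] k=[8 11 13 24 52]
t=13: x=[7.5286 10.4562 13.0780 24.7235 51.4711] k=[10 13 10 28 48]
t=14: x=[9.4010 12.1873 10.6032 28.1267 47.8101] k=[12 11 9 28 52]
t=15: x=[11.1300 10.4562 9.6222 28.2468 51.6301] k=[11 6 15 25 57]
t=16: x=[10.0393 6.2412 14.7299 25.9247 56.2718] k=[14 6 14 22 52]
t=17: x=[12.7517 6.3176 13.7071 22.9216 51.3916] k=[10 1 18 22 48]
t=18: x=[8.9510 1.9354 17.1321 22.9216 47.5710] k=[12 0 21 24 49]
t=19: x=[10.7160 1.2517 19.8931 24.9237 48.6067] k=[6 0 16 26 44]
t=20: x=[5.3284 0.8343 15.4384 26.3651 43.8998] k=[9 1 15 21 45]
t=21: x=[8.0522 1.7834 14.3758 21.7602 44.6588] k=[4 5 12 20 47]
t=22: x=[3.7312 4.9812 11.7812 20.7990 46.5344] k=[0 4 14 20 42]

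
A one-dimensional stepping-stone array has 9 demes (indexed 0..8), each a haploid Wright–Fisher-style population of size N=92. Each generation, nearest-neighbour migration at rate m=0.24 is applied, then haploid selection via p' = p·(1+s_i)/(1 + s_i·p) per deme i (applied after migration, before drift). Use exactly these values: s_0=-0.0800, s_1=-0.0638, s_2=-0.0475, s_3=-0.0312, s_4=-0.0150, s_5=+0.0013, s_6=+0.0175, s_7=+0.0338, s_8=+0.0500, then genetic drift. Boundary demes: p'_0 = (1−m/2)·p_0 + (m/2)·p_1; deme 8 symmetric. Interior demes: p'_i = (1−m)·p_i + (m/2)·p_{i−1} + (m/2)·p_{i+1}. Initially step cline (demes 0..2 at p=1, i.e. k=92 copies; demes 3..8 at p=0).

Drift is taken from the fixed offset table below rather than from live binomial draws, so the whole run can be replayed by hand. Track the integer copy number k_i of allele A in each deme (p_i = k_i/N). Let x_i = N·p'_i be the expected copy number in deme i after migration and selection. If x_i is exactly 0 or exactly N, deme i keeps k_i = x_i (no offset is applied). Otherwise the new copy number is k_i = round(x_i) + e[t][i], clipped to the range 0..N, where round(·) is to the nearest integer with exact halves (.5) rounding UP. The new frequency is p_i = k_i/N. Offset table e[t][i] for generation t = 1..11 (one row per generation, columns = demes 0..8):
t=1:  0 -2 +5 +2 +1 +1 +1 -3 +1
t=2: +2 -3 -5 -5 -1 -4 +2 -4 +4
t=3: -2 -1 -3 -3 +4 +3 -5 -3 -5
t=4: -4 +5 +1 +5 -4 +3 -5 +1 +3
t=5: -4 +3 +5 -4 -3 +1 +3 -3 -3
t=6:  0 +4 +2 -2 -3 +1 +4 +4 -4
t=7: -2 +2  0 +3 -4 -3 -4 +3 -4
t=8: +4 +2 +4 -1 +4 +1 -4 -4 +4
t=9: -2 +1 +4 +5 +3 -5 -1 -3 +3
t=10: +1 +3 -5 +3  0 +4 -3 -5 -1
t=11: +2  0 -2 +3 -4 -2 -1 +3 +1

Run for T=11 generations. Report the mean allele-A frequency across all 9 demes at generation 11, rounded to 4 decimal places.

0.3321

t=0: k=[92 92 92 0 0 0 0 0 0]
t=1: x=[92.0000 92.0000 80.4784 10.7357 0.0000 0.0000 0.0000 0.0000 0.0000] k=[92 92 85 13 0 0 0 0 0]
t=2: x=[92.0000 91.1033 76.5856 19.5869 1.5370 0.0000 0.0000 0.0000 0.0000] k=[92 88 72 15 1 0 0 0 0]
t=3: x=[91.4785 86.2126 66.1860 19.6655 2.5227 0.1202 0.0000 0.0000 0.0000] k=[89 85 63 17 7 3 0 0 0]
t=4: x=[88.2298 82.2817 59.0987 20.8052 7.6138 3.1239 0.3663 0.0000 0.0000] k=[84 87 60 26 4 6 0 0 0]
t=5: x=[83.7552 82.8721 58.1253 26.8336 6.7844 5.0462 0.7325 0.0000 0.0000] k=[80 86 63 23 4 6 4 0 0]
t=6: x=[79.8685 81.9446 59.9513 24.9396 6.4290 5.5267 3.8231 0.4961 0.0000] k=[80 86 62 23 3 7 8 4 0]
t=7: x=[79.8685 81.8182 59.1799 24.7030 5.7974 6.6480 7.5189 4.1291 0.5039] k=[78 84 59 28 2 4 4 7 0]
t=8: x=[77.7442 79.5891 57.2339 27.9791 5.2842 3.7647 4.4326 5.9833 0.8816] k=[82 82 61 27 9 5 0 2 5]
t=9: x=[81.2322 78.7497 58.4091 28.2952 10.5382 4.8860 0.8546 2.1900 4.8597] k=[79 80 62 33 14 0 0 0 8]
t=10: x=[78.1684 76.9065 59.6670 33.5218 14.4153 1.6821 0.0000 0.9921 7.3638] k=[79 80 55 37 14 6 0 0 6]
t=11: x=[78.1684 76.0285 54.7665 35.7051 15.6032 6.2476 0.7325 0.7441 5.5281] k=[80 76 53 39 12 4 0 4 7]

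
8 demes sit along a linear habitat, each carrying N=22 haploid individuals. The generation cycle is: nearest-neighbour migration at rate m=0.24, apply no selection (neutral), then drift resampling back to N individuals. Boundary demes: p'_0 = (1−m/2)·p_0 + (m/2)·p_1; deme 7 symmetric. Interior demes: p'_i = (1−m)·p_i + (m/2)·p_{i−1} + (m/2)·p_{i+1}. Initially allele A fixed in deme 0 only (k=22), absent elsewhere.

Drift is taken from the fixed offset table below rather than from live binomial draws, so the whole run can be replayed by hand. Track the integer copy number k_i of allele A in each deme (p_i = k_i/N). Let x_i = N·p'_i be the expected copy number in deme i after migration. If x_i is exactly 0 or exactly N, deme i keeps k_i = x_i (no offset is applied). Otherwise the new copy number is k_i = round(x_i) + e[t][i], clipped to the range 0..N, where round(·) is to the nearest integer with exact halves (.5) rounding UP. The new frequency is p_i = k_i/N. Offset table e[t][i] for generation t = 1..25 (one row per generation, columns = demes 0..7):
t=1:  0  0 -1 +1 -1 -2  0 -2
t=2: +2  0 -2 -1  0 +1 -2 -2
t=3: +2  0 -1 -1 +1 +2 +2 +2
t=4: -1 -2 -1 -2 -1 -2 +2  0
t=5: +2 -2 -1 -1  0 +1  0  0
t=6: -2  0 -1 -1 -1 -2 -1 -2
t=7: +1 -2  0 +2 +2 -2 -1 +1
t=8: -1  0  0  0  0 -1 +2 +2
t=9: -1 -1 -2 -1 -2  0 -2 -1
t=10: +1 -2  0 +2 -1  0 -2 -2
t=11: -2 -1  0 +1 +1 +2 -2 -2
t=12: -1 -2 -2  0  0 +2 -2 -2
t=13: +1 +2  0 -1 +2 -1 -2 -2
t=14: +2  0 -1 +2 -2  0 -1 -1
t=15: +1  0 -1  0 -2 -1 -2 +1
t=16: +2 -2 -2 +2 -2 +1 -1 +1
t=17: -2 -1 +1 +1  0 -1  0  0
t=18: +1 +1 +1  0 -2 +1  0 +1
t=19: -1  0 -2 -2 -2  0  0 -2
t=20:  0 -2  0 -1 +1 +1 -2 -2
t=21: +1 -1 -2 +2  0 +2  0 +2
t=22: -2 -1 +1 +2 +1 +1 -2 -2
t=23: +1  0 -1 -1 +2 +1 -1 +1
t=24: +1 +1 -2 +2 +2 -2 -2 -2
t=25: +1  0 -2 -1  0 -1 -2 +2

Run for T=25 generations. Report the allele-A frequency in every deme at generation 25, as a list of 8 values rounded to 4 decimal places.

t=0: k=[22 0 0 0 0 0 0 0]
t=1: x=[19.3600 2.6400 0.0000 0.0000 0.0000 0.0000 0.0000 0.0000] k=[19 3 0 0 0 0 0 0]
t=2: x=[17.0800 4.5600 0.3600 0.0000 0.0000 0.0000 0.0000 0.0000] k=[19 5 0 0 0 0 0 0]
t=3: x=[17.3200 6.0800 0.6000 0.0000 0.0000 0.0000 0.0000 0.0000] k=[19 6 0 0 0 0 0 0]
t=4: x=[17.4400 6.8400 0.7200 0.0000 0.0000 0.0000 0.0000 0.0000] k=[16 5 0 0 0 0 0 0]
t=5: x=[14.6800 5.7200 0.6000 0.0000 0.0000 0.0000 0.0000 0.0000] k=[17 4 0 0 0 0 0 0]
t=6: x=[15.4400 5.0800 0.4800 0.0000 0.0000 0.0000 0.0000 0.0000] k=[13 5 0 0 0 0 0 0]
t=7: x=[12.0400 5.3600 0.6000 0.0000 0.0000 0.0000 0.0000 0.0000] k=[13 3 1 0 0 0 0 0]
t=8: x=[11.8000 3.9600 1.1200 0.1200 0.0000 0.0000 0.0000 0.0000] k=[11 4 1 0 0 0 0 0]
t=9: x=[10.1600 4.4800 1.2400 0.1200 0.0000 0.0000 0.0000 0.0000] k=[9 3 0 0 0 0 0 0]
t=10: x=[8.2800 3.3600 0.3600 0.0000 0.0000 0.0000 0.0000 0.0000] k=[9 1 0 0 0 0 0 0]
t=11: x=[8.0400 1.8400 0.1200 0.0000 0.0000 0.0000 0.0000 0.0000] k=[6 1 0 0 0 0 0 0]
t=12: x=[5.4000 1.4800 0.1200 0.0000 0.0000 0.0000 0.0000 0.0000] k=[4 0 0 0 0 0 0 0]
t=13: x=[3.5200 0.4800 0.0000 0.0000 0.0000 0.0000 0.0000 0.0000] k=[5 2 0 0 0 0 0 0]
t=14: x=[4.6400 2.1200 0.2400 0.0000 0.0000 0.0000 0.0000 0.0000] k=[7 2 0 0 0 0 0 0]
t=15: x=[6.4000 2.3600 0.2400 0.0000 0.0000 0.0000 0.0000 0.0000] k=[7 2 0 0 0 0 0 0]
t=16: x=[6.4000 2.3600 0.2400 0.0000 0.0000 0.0000 0.0000 0.0000] k=[8 0 0 0 0 0 0 0]
t=17: x=[7.0400 0.9600 0.0000 0.0000 0.0000 0.0000 0.0000 0.0000] k=[5 0 0 0 0 0 0 0]
t=18: x=[4.4000 0.6000 0.0000 0.0000 0.0000 0.0000 0.0000 0.0000] k=[5 2 0 0 0 0 0 0]
t=19: x=[4.6400 2.1200 0.2400 0.0000 0.0000 0.0000 0.0000 0.0000] k=[4 2 0 0 0 0 0 0]
t=20: x=[3.7600 2.0000 0.2400 0.0000 0.0000 0.0000 0.0000 0.0000] k=[4 0 0 0 0 0 0 0]
t=21: x=[3.5200 0.4800 0.0000 0.0000 0.0000 0.0000 0.0000 0.0000] k=[5 0 0 0 0 0 0 0]
t=22: x=[4.4000 0.6000 0.0000 0.0000 0.0000 0.0000 0.0000 0.0000] k=[2 0 0 0 0 0 0 0]
t=23: x=[1.7600 0.2400 0.0000 0.0000 0.0000 0.0000 0.0000 0.0000] k=[3 0 0 0 0 0 0 0]
t=24: x=[2.6400 0.3600 0.0000 0.0000 0.0000 0.0000 0.0000 0.0000] k=[4 1 0 0 0 0 0 0]
t=25: x=[3.6400 1.2400 0.1200 0.0000 0.0000 0.0000 0.0000 0.0000] k=[5 1 0 0 0 0 0 0]

[0.2273, 0.0455, 0.0000, 0.0000, 0.0000, 0.0000, 0.0000, 0.0000]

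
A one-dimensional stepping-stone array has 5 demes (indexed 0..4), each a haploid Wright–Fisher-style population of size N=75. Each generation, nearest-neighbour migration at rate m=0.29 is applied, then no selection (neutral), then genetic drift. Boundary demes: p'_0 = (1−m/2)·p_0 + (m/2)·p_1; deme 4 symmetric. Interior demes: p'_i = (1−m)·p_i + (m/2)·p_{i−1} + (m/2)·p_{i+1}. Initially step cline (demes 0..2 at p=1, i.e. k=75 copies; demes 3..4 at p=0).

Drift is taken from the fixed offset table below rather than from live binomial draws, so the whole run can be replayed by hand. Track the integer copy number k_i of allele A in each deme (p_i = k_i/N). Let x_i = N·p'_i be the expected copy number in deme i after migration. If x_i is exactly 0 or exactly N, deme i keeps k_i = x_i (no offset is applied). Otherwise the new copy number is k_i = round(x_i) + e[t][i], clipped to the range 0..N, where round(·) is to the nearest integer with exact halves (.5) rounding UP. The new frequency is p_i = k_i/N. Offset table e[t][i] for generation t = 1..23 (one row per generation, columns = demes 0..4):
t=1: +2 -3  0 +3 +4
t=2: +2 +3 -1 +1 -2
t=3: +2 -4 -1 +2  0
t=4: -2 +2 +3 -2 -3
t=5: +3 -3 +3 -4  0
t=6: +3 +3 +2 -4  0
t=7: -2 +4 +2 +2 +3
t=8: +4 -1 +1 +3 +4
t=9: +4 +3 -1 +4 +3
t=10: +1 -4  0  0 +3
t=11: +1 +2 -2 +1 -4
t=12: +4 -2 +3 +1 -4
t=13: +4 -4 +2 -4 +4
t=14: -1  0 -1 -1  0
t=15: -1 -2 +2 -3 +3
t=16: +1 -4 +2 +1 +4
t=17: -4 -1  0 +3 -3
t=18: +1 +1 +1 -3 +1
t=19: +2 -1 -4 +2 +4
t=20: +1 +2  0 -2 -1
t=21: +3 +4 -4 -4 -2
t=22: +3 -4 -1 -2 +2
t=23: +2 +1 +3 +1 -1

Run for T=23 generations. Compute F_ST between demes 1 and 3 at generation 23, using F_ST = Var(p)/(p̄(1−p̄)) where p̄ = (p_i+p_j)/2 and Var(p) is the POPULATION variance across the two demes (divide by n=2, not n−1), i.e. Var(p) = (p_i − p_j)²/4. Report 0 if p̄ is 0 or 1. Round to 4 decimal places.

0.0494

t=0: k=[75 75 75 0 0]
t=1: x=[75.0000 75.0000 64.1250 10.8750 0.0000] k=[75 75 64 14 0]
t=2: x=[75.0000 73.4050 58.3450 19.2200 2.0300] k=[75 75 57 20 0]
t=3: x=[75.0000 72.3900 54.2450 22.4650 2.9000] k=[75 68 53 24 3]
t=4: x=[73.9850 66.8400 50.9700 25.1600 6.0450] k=[72 69 54 23 3]
t=5: x=[71.5650 67.2600 51.6800 24.5950 5.9000] k=[75 64 55 21 6]
t=6: x=[73.4050 64.2900 51.3750 23.7550 8.1750] k=[75 67 53 20 8]
t=7: x=[73.8400 66.1300 50.2450 23.0450 9.7400] k=[72 70 52 25 13]
t=8: x=[71.7100 67.6800 50.6950 27.1750 14.7400] k=[75 67 52 30 19]
t=9: x=[73.8400 65.9850 50.9850 31.5950 20.5950] k=[75 69 50 36 24]
t=10: x=[74.1300 67.1150 50.7250 36.2900 25.7400] k=[75 63 51 36 29]
t=11: x=[73.2600 63.0000 50.5650 37.1600 30.0150] k=[74 65 49 38 26]
t=12: x=[72.6950 63.9850 49.7250 37.8550 27.7400] k=[75 62 53 39 24]
t=13: x=[73.1150 62.5800 52.2750 38.8550 26.1750] k=[75 59 54 35 30]
t=14: x=[72.6800 60.5950 51.9700 37.0300 30.7250] k=[72 61 51 36 31]
t=15: x=[70.4050 61.1450 50.2750 37.4500 31.7250] k=[69 59 52 34 35]
t=16: x=[67.5500 59.4350 50.4050 36.7550 34.8550] k=[69 55 52 38 39]
t=17: x=[66.9700 56.5950 50.4050 40.1750 38.8550] k=[63 56 50 43 36]
t=18: x=[61.9850 56.1450 49.8550 43.0000 37.0150] k=[63 57 51 40 38]
t=19: x=[62.1300 57.0000 50.2750 41.3050 38.2900] k=[64 56 46 43 42]
t=20: x=[62.8400 55.7100 47.0150 43.2900 42.1450] k=[64 58 47 41 41]
t=21: x=[63.1300 57.2750 47.7250 41.8700 41.0000] k=[66 61 44 38 39]
t=22: x=[65.2750 59.2600 45.5950 39.0150 38.8550] k=[68 55 45 37 41]
t=23: x=[66.1150 55.4350 45.2900 38.7400 40.4200] k=[68 56 48 40 39]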